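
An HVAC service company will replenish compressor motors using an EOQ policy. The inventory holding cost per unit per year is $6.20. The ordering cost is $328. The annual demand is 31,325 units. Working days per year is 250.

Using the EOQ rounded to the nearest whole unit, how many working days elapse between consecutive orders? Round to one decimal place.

EOQ = √(2DS/H) = √(2 × 31,325 × 328 / 6.2)
    = √(3,314,387.10) ≈ 1,820.55 → Q = 1,821 units
Cycle time = (working days × Q)/D = (250 × 1,821) / 31,325 = 14.533 days

14.5 days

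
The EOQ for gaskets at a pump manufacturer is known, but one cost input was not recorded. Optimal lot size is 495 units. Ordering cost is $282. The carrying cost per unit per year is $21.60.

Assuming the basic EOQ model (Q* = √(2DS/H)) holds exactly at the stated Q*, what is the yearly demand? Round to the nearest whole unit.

Since Q* = (2DS/H)^½, squaring gives Q*²·H = 2DS.
D = Q²H / (2S) = 495² × 21.6 / (2 × 282) = 9,383.94

9,384 units per year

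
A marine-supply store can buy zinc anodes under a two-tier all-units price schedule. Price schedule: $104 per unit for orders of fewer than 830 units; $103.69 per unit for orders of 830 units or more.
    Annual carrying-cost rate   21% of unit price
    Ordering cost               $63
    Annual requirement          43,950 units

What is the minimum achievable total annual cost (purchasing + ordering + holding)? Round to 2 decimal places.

H₁ = 21%×$104 = $21.8400;  H₂ = 21%×$103.69 = $21.7749
EOQ₁ = √(2×43,950×63/21.8400) = 503.55  (< 830, feasible at tier 1)
EOQ₂ = √(2×43,950×63/21.7749) = 504.30  (< 830 → use Q = 830 at tier-2 price)
TC(tier 1 (EOQ₁), Q≈503.5) = $4,581,797.43
TC(tier 2, Q≈830.0) = $4,569,548.05
Minimum at tier 2: $4,569,548.05

$4,569,548.05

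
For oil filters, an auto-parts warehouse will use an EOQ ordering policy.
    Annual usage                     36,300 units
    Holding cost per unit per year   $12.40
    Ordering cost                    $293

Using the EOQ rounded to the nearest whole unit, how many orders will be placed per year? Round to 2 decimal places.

EOQ = √(2DS/H) = √(2 × 36,300 × 293 / 12.4)
    = √(1,715,467.74) ≈ 1,309.76 → Q = 1,310
Orders per year = D/Q = 36,300 / 1,310 = 27.710

27.71 orders per year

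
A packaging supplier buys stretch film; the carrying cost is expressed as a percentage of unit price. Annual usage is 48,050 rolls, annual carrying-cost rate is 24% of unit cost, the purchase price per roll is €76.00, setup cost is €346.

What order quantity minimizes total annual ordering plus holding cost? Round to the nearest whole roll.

1,350 rolls

H = i·C = 0.24 × €76 = €18.2400 per roll-year
Optimal lot size Q* = (2 × 48,050 × €346 / €18.24)^½ ≈ 1,350.17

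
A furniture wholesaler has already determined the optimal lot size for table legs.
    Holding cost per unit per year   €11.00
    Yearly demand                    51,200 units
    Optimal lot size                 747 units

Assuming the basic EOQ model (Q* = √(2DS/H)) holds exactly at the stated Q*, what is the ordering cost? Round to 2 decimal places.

Since Q* = (2DS/H)^½, squaring gives Q*²·H = 2DS.
S = Q²H / (2D) = 747² × 11 / (2 × 51,200) = 59.9424

€59.94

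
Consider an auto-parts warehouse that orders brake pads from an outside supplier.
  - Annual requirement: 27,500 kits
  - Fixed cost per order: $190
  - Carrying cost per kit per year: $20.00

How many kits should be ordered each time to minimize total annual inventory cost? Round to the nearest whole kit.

2DS/H = 2·27,500·190/20 = 522,500.00
EOQ = √522,500.00 ≈ 722.84

723 kits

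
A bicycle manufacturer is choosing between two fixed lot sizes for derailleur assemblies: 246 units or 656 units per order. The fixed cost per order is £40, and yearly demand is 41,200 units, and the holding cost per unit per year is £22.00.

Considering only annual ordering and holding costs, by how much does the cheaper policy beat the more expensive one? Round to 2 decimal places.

TC(Q) = (D/Q)S + (Q/2)H
TC(246) = (41,200/246)×40 + (246/2)×22 = £9,405.19
TC(656) = (41,200/656)×40 + (656/2)×22 = £9,728.20
|ΔTC| = |£9,405.19 − £9,728.20| = £323.01

£323.01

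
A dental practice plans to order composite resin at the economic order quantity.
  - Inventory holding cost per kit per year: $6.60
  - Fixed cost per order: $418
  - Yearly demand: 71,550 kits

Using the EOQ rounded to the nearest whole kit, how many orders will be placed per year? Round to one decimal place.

Q* = √(2·D·S / H) = √(2·71,550·418 / 6.6) = √9,063,000.0 ≈ 3,010.48 → Q = 3,010
N = D/Q = 71,550/3,010 ≈ 23.771 orders/yr

23.8 orders per year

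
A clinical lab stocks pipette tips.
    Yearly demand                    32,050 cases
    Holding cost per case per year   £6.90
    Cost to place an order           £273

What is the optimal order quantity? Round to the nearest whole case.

1,593 cases

2DS/H = 2·32,050·273/6.9 = 2,536,130.43
EOQ = √2,536,130.43 ≈ 1,592.52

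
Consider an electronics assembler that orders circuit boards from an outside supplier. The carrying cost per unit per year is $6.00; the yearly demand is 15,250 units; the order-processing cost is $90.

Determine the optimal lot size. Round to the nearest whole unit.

676 units

Q* = √(2·D·S / H) = √(2·15,250·90 / 6) = √457,500.0 ≈ 676.39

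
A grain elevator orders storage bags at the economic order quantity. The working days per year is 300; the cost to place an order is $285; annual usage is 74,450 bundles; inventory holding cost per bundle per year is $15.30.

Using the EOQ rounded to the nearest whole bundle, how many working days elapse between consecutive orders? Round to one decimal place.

Optimal lot size Q* = (2 × 74,450 × $285 / $15.3)^½ ≈ 1,665.42 → Q = 1,665 bundles
Cycle time = (working days × Q)/D = (300 × 1,665) / 74,450 = 6.709 days

6.7 days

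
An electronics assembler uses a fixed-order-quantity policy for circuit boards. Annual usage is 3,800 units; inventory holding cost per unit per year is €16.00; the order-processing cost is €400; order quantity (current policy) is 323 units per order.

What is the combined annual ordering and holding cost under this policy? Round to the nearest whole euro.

Ordering: D/Q × S = 3,800/323 × €400 = €4,705.88
Holding:  Q/2 × H = 323/2 × €16 = €2,584.00
Total = €4,705.88 + €2,584.00 = €7,289.88

€7,290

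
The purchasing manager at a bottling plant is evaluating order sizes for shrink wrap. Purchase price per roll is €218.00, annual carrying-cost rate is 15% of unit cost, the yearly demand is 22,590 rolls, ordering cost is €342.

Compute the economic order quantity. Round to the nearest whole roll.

687 rolls

Carrying cost H = €218 × 15% = €32.7000/roll/yr
Q* = √(2·D·S / H) = √(2·22,590·342 / 32.7) = √472,524.8 ≈ 687.40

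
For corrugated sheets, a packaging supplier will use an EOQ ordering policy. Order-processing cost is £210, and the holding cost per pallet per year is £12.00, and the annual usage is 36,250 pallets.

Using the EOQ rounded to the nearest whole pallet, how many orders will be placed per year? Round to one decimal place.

Q* = √(2·D·S / H) = √(2·36,250·210 / 12) = √1,268,750.0 ≈ 1,126.39 → Q = 1,126
Orders per year = D/Q = 36,250 / 1,126 = 32.194

32.2 orders per year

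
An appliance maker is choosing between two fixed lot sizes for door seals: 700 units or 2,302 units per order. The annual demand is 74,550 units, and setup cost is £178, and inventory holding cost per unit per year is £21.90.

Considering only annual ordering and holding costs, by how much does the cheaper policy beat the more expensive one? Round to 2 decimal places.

For each Q, cost = (D/Q)·S + (Q/2)·H.
TC(700) = (74,550/700)×178 + (700/2)×21.9 = £26,622.00
TC(2,302) = (74,550/2,302)×178 + (2,302/2)×21.9 = £30,971.41
Lots of 700 are cheaper by £4,349.41.

£4,349.41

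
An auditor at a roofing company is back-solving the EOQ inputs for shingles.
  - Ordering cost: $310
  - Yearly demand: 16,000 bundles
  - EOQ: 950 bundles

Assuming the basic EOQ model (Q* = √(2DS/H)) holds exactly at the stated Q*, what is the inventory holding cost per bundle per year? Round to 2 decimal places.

Since Q* = (2DS/H)^½, squaring gives Q*²·H = 2DS.
H = 2DS / Q² = 2 × 16,000 × 310 / 950² = 10.9917

$10.99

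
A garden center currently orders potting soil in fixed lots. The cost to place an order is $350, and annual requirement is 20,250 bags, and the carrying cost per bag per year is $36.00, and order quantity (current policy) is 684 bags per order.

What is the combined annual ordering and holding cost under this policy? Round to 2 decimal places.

$22,673.84

Ordering: D/Q × S = 20,250/684 × $350 = $10,361.84
Holding:  Q/2 × H = 684/2 × $36 = $12,312.00
Total = $10,361.84 + $12,312.00 = $22,673.84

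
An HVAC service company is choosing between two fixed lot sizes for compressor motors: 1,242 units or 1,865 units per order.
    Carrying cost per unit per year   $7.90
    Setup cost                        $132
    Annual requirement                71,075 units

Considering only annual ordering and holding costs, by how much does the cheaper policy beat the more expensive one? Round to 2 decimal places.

$62.51

For each Q, cost = (D/Q)·S + (Q/2)·H.
TC(1,242) = (71,075/1,242)×132 + (1,242/2)×7.9 = $12,459.76
TC(1,865) = (71,075/1,865)×132 + (1,865/2)×7.9 = $12,397.26
Lots of 1,865 are cheaper by $62.51.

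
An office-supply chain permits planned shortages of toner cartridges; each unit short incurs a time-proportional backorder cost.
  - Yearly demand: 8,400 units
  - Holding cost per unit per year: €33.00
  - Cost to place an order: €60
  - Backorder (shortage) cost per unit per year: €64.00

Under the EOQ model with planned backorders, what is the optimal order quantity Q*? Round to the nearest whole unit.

215 units

Q* = √(2DS/H) · √((H + b)/b)
   = √(2 × 8,400 × 60 / 33) · √((33 + 64) / 64)
   = 174.773 × 1.2311 ≈ 215.16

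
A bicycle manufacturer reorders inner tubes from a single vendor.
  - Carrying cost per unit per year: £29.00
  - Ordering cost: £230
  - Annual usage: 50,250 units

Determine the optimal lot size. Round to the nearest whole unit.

Q* = √(2·D·S / H) = √(2·50,250·230 / 29) = √797,069.0 ≈ 892.79

893 units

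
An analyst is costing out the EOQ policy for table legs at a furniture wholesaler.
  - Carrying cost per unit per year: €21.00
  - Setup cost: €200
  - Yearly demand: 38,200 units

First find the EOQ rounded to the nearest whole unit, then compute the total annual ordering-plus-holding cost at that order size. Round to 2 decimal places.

€17,913.12

EOQ = √(2DS/H) = √(2 × 38,200 × 200 / 21)
    = √(727,619.05) ≈ 853.01 → Q = 853 units
Orders/yr = 38,200/853 = 44.783; ordering cost = 44.783 × €200 = €8,956.62
Average inventory = 853/2 = 426.5; holding cost = 426.5 × €21 = €8,956.50
Total = €8,956.62 + €8,956.50 = €17,913.12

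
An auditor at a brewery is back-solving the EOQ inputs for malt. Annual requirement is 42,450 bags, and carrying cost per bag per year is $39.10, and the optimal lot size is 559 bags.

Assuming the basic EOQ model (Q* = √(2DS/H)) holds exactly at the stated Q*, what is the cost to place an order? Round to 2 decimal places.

$143.91

From Q* = √(2DS/H) ⇒ Q*² = 2DS/H.
S = Q²H / (2D) = 559² × 39.1 / (2 × 42,450) = 143.9106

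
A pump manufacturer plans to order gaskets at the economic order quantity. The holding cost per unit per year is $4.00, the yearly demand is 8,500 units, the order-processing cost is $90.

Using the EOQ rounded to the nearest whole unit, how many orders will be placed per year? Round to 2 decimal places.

2DS/H = 2·8,500·90/4 = 382,500.00
EOQ = √382,500.00 ≈ 618.47 → Q = 618
Orders per year = D/Q = 8,500 / 618 = 13.754

13.75 orders per year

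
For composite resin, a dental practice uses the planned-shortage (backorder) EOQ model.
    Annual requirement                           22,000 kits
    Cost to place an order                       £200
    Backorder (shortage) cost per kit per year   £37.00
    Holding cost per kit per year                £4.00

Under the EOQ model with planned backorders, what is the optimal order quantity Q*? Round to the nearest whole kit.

1,561 kits

Basic EOQ = √(2·22,000·200/4) = 1,483.240
Backorder adjustment √((H+b)/b) = √((4+37)/37) = 1.0527
Q* = 1,483.240 × 1.0527 ≈ 1,561.36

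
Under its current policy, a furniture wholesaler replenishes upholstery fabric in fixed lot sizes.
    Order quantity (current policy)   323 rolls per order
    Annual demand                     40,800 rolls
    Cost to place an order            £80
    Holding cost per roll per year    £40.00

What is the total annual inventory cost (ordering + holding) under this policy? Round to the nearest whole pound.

£16,565

Annual ordering cost = (D/Q)·S = (40,800/323) × 80 = £10,105.26
Annual holding cost  = (Q/2)·H = (323/2) × 40 = £6,460.00
Total = £10,105.26 + £6,460.00 = £16,565.26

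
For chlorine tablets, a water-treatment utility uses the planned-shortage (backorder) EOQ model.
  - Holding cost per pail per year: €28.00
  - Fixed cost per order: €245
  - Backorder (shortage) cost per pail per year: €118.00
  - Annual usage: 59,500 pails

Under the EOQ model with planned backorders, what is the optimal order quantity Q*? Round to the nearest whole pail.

1,135 pails

Q* = √(2DS/H) · √((H + b)/b)
   = √(2 × 59,500 × 245 / 28) · √((28 + 118) / 118)
   = 1,020.417 × 1.1123 ≈ 1,135.04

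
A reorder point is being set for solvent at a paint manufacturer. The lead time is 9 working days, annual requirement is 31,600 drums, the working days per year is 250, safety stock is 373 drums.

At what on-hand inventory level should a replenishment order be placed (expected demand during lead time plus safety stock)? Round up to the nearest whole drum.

Daily demand d = 31,600 / 250 = 126.400 drums/day
Demand during lead time = 126.400 × 9 = 1,137.60
Reorder point = 1,137.60 + 373 = 1,510.60 → round up

1,511 drums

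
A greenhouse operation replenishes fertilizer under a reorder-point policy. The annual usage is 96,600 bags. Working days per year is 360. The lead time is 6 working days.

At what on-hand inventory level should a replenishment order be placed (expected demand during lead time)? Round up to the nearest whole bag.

1,610 bags

Daily demand d = 96,600 / 360 = 268.333 bags/day
Demand during lead time = 268.333 × 6 = 1,610.00
Reorder point = 1,610.00 → round up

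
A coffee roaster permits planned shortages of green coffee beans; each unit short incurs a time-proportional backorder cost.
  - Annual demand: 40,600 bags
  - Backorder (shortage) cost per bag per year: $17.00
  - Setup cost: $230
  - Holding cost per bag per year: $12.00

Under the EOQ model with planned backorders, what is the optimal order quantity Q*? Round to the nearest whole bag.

Basic EOQ = √(2·40,600·230/12) = 1,247.531
Backorder adjustment √((H+b)/b) = √((12+17)/17) = 1.3061
Q* = 1,247.531 × 1.3061 ≈ 1,629.39

1,629 bags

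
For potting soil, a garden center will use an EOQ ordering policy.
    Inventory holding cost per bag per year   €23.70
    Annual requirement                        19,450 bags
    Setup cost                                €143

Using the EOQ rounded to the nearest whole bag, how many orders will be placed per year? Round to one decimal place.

Q* = √(2·D·S / H) = √(2·19,450·143 / 23.7) = √234,713.1 ≈ 484.47 → Q = 484
N = D/Q = 19,450/484 ≈ 40.186 orders/yr

40.2 orders per year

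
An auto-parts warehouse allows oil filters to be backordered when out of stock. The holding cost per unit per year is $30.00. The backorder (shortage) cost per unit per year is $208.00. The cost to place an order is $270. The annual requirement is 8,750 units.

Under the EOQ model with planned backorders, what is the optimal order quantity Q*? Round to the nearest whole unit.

Q* = √(2DS/H) · √((H + b)/b)
   = √(2 × 8,750 × 270 / 30) · √((30 + 208) / 208)
   = 396.863 × 1.0697 ≈ 424.52

425 units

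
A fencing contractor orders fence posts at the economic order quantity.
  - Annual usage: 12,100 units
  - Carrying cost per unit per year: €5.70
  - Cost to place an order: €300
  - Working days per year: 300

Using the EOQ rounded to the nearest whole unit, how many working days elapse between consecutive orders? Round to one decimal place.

Q* = √(2·D·S / H) = √(2·12,100·300 / 5.7) = √1,273,684.2 ≈ 1,128.58 → Q = 1,129 units
T = Q/D × 300 days = 1,129/12,100 × 300 = 27.992 days

28.0 days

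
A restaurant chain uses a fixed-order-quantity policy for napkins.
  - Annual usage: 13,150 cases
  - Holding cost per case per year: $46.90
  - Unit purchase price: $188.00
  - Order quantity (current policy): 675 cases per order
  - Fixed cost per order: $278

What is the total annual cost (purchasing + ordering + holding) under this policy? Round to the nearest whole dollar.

$2,493,445

Orders/yr = 13,150/675 = 19.481; ordering cost = 19.481 × $278 = $5,415.85
Average inventory = 675/2 = 337.5; holding cost = 337.5 × $46.9 = $15,828.75
Purchase cost = D·C = 13,150 × 188 = $2,472,200.00
Total = $5,415.85 + $15,828.75 + $2,472,200.00 = $2,493,444.60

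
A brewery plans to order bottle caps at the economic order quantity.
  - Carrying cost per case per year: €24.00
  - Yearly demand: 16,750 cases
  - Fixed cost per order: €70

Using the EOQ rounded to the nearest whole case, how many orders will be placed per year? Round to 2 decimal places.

53.51 orders per year

Q* = √(2·D·S / H) = √(2·16,750·70 / 24) = √97,708.3 ≈ 312.58 → Q = 313
N = D/Q = 16,750/313 ≈ 53.514 orders/yr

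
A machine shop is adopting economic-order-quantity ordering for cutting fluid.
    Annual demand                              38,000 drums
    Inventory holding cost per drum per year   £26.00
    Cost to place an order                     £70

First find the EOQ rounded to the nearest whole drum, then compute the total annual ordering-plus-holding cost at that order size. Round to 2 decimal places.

Optimal lot size Q* = (2 × 38,000 × £70 / £26)^½ ≈ 452.34 → Q = 452 drums
Annual ordering cost = (D/Q)·S = (38,000/452) × 70 = £5,884.96
Annual holding cost  = (Q/2)·H = (452/2) × 26 = £5,876.00
Total = £5,884.96 + £5,876.00 = £11,760.96

£11,760.96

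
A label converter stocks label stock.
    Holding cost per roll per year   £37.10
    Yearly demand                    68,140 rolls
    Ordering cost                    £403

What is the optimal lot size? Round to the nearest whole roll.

1,217 rolls

EOQ = √(2DS/H) = √(2 × 68,140 × 403 / 37.1)
    = √(1,480,346.09) ≈ 1,216.69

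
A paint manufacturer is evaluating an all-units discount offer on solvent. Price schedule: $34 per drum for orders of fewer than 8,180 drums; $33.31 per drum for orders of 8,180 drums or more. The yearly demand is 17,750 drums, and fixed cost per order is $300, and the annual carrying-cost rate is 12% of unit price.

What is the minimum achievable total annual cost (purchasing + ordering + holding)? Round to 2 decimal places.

H₁ = 12%×$34 = $4.0800;  H₂ = 12%×$33.31 = $3.9972
EOQ₁ = √(2×17,750×300/4.0800) = 1,615.64  (< 8,180, feasible at tier 1)
EOQ₂ = √(2×17,750×300/3.9972) = 1,632.29  (< 8,180 → use Q = 8,180 at tier-2 price)
TC(tier 1 (EOQ₁), Q≈1,615.6) = $610,091.81
TC(tier 2, Q≈8,180.0) = $608,252.03
Minimum at tier 2: $608,252.03

$608,252.03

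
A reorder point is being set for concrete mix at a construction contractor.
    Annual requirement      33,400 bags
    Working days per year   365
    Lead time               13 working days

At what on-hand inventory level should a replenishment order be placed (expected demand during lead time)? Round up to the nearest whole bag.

1,190 bags

Daily demand d = 33,400 / 365 = 91.507 bags/day
Demand during lead time = 91.507 × 13 = 1,189.59
Reorder point = 1,189.59 → round up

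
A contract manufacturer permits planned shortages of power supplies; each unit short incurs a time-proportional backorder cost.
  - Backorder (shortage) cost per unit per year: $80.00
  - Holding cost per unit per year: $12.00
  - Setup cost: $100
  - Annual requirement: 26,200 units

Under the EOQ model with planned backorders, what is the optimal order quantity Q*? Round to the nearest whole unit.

Basic EOQ = √(2·26,200·100/12) = 660.808
Backorder adjustment √((H+b)/b) = √((12+80)/80) = 1.0724
Q* = 660.808 × 1.0724 ≈ 708.64

709 units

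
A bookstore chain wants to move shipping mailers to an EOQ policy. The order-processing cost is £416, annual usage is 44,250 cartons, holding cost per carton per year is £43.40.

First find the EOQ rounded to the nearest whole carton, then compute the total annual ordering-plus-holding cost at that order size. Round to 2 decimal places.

£39,972.67

Q* = √(2·D·S / H) = √(2·44,250·416 / 43.4) = √848,294.9 ≈ 921.03 → Q = 921 cartons
Ordering: D/Q × S = 44,250/921 × £416 = £19,986.97
Holding:  Q/2 × H = 921/2 × £43.4 = £19,985.70
Total = £19,986.97 + £19,985.70 = £39,972.67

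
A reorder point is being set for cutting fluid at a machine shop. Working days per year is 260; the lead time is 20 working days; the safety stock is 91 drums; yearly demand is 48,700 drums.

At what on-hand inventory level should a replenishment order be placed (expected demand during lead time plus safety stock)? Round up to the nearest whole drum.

3,838 drums

Daily demand d = 48,700 / 260 = 187.308 drums/day
Demand during lead time = 187.308 × 20 = 3,746.15
Reorder point = 3,746.15 + 91 = 3,837.15 → round up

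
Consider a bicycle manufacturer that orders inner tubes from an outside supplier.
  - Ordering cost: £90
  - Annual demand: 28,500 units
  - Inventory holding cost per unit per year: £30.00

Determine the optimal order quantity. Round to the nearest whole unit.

414 units

EOQ = √(2DS/H) = √(2 × 28,500 × 90 / 30)
    = √(171,000.00) ≈ 413.52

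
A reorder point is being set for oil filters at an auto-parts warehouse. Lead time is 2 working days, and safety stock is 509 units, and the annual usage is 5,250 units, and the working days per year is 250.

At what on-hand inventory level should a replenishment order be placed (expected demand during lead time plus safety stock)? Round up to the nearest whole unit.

551 units

Daily demand d = 5,250 / 250 = 21.000 units/day
Demand during lead time = 21.000 × 2 = 42.00
Reorder point = 42.00 + 509 = 551.00 → round up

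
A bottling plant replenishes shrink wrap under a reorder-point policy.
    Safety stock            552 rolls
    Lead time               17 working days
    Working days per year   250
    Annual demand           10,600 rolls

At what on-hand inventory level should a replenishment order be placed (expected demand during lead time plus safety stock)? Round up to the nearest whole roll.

1,273 rolls

Daily demand d = 10,600 / 250 = 42.400 rolls/day
Demand during lead time = 42.400 × 17 = 720.80
Reorder point = 720.80 + 552 = 1,272.80 → round up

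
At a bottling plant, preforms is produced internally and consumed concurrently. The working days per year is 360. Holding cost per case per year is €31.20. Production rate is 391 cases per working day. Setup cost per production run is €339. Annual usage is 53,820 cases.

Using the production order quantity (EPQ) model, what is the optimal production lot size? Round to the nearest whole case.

1,376 cases

d = 53,820/360 = 149.5000 cases/day;  effective holding cost H(1 − d/p) = 31.2·(1 − 149.5000/391) = 19.27059
Q* = √(2DS / H_eff) = √(2·53,820·339 / 19.27059) ≈ 1,376.07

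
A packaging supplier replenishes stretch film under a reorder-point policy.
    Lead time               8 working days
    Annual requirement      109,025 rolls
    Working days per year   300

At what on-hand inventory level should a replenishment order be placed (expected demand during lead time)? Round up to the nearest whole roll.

Daily demand d = 109,025 / 300 = 363.417 rolls/day
Demand during lead time = 363.417 × 8 = 2,907.33
Reorder point = 2,907.33 → round up

2,908 rolls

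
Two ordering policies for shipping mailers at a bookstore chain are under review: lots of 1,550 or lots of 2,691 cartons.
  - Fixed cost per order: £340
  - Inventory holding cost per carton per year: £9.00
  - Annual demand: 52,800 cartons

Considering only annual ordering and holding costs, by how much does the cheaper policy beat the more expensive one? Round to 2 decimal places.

Annual cost at Q: ordering D·S/Q plus holding Q·H/2.
TC(1,550) = (52,800/1,550)×340 + (1,550/2)×9 = £18,556.94
TC(2,691) = (52,800/2,691)×340 + (2,691/2)×9 = £18,780.63
Cheaper: Q = 1,550.  Difference = £223.69

£223.69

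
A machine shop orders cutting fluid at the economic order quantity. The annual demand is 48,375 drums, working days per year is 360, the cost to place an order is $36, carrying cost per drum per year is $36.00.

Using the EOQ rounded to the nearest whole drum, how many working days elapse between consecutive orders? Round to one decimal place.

EOQ = √(2DS/H) = √(2 × 48,375 × 36 / 36)
    = √(96,750.00) ≈ 311.05 → Q = 311 drums
Cycle time = (working days × Q)/D = (360 × 311) / 48,375 = 2.314 days

2.3 days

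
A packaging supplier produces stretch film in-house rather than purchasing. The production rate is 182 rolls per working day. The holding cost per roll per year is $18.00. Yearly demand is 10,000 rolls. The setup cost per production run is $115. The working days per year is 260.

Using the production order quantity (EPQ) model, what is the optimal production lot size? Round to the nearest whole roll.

d = 10,000/260 = 38.4615 rolls/day;  effective holding cost H(1 − d/p) = 18·(1 − 38.4615/182) = 14.19611
Q* = √(2DS / H_eff) = √(2·10,000·115 / 14.19611) ≈ 402.51

403 rolls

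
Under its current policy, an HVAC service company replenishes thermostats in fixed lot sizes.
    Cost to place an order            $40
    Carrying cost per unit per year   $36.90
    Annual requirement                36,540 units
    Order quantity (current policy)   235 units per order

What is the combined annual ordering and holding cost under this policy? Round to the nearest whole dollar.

Annual ordering cost = (D/Q)·S = (36,540/235) × 40 = $6,219.57
Annual holding cost  = (Q/2)·H = (235/2) × 36.9 = $4,335.75
Total = $6,219.57 + $4,335.75 = $10,555.32

$10,555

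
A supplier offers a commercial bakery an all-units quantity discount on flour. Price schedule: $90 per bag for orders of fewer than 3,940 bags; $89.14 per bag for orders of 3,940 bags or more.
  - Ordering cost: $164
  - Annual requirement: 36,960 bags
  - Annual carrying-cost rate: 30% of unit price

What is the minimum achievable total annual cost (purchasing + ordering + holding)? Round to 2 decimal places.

H₁ = 30%×$90 = $27.0000;  H₂ = 30%×$89.14 = $26.7420
EOQ₁ = √(2×36,960×164/27.0000) = 670.07  (< 3,940, feasible at tier 1)
EOQ₂ = √(2×36,960×164/26.7420) = 673.30  (< 3,940 → use Q = 3,940 at tier-2 price)
TC(tier 1 (EOQ₁), Q≈670.1) = $3,344,491.93
TC(tier 2, Q≈3,940.0) = $3,348,834.58
Minimum at tier 1 (EOQ₁): $3,344,491.93

$3,344,491.93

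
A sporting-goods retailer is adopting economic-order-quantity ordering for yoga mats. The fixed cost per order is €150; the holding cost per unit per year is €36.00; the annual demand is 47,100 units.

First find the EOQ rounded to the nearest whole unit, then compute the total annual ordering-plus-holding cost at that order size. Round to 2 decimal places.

Q* = √(2·D·S / H) = √(2·47,100·150 / 36) = √392,500.0 ≈ 626.50 → Q = 626 units
Orders/yr = 47,100/626 = 75.240; ordering cost = 75.240 × €150 = €11,285.94
Average inventory = 626/2 = 313; holding cost = 313 × €36 = €11,268.00
Total = €11,285.94 + €11,268.00 = €22,553.94

€22,553.94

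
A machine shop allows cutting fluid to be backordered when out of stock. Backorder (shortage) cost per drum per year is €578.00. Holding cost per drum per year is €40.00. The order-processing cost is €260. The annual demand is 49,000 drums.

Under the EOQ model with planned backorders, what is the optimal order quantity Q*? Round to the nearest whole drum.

825 drums

Basic EOQ = √(2·49,000·260/40) = 798.123
Backorder adjustment √((H+b)/b) = √((40+578)/578) = 1.0340
Q* = 798.123 × 1.0340 ≈ 825.28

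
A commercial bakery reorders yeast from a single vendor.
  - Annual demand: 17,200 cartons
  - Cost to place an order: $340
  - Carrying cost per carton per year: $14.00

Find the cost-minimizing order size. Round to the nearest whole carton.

2DS/H = 2·17,200·340/14 = 835,428.57
EOQ = √835,428.57 ≈ 914.02

914 cartons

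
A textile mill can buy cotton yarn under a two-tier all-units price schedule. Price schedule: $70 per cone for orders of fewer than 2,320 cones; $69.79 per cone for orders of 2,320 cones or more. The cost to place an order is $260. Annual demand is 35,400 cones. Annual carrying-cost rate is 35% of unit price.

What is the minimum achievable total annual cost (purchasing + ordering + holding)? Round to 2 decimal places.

H₁ = 35%×$70 = $24.5000;  H₂ = 35%×$69.79 = $24.4265
EOQ₁ = √(2×35,400×260/24.5000) = 866.80  (< 2,320, feasible at tier 1)
EOQ₂ = √(2×35,400×260/24.4265) = 868.11  (< 2,320 → use Q = 2,320 at tier-2 price)
TC(tier 1 (EOQ₁), Q≈866.8) = $2,499,236.67
TC(tier 2, Q≈2,320.0) = $2,502,867.98
Minimum at tier 1 (EOQ₁): $2,499,236.67

$2,499,236.67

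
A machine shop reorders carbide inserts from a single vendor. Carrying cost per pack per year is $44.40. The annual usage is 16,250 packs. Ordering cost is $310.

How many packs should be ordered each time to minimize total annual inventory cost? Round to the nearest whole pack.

Q* = √(2·D·S / H) = √(2·16,250·310 / 44.4) = √226,914.4 ≈ 476.36

476 packs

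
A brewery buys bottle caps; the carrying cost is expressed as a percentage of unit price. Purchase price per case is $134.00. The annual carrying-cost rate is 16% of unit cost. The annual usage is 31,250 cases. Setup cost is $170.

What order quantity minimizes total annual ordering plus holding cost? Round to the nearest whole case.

704 cases

Carrying cost H = $134 × 16% = $21.4400/case/yr
Q* = √(2·D·S / H) = √(2·31,250·170 / 21.44) = √495,569.0 ≈ 703.97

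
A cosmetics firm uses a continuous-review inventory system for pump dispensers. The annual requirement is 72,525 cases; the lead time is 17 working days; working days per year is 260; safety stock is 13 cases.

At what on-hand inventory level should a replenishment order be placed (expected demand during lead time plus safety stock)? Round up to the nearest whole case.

4,756 cases

Daily demand d = 72,525 / 260 = 278.942 cases/day
Demand during lead time = 278.942 × 17 = 4,742.02
Reorder point = 4,742.02 + 13 = 4,755.02 → round up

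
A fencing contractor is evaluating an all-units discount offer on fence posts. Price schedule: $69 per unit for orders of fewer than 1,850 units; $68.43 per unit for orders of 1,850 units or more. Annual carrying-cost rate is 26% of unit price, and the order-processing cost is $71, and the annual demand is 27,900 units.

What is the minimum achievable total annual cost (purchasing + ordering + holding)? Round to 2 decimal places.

H₁ = 26%×$69 = $17.9400;  H₂ = 26%×$68.43 = $17.7918
EOQ₁ = √(2×27,900×71/17.9400) = 469.93  (< 1,850, feasible at tier 1)
EOQ₂ = √(2×27,900×71/17.7918) = 471.89  (< 1,850 → use Q = 1,850 at tier-2 price)
TC(tier 1 (EOQ₁), Q≈469.9) = $1,933,530.58
TC(tier 2, Q≈1,850.0) = $1,926,725.17
Minimum at tier 2: $1,926,725.17

$1,926,725.17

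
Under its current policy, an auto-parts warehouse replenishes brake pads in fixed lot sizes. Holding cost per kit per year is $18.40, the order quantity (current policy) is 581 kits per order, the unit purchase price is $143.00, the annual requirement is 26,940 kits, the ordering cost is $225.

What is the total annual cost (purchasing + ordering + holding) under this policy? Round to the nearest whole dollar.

Orders/yr = 26,940/581 = 46.368; ordering cost = 46.368 × $225 = $10,432.87
Average inventory = 581/2 = 290.5; holding cost = 290.5 × $18.4 = $5,345.20
Purchase cost = D·C = 26,940 × 143 = $3,852,420.00
Total = $10,432.87 + $5,345.20 + $3,852,420.00 = $3,868,198.07

$3,868,198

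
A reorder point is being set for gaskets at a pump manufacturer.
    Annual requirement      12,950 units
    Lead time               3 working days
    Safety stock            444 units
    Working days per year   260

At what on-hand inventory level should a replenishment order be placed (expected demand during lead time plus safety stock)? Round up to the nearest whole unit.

Daily demand d = 12,950 / 260 = 49.808 units/day
Demand during lead time = 49.808 × 3 = 149.42
Reorder point = 149.42 + 444 = 593.42 → round up

594 units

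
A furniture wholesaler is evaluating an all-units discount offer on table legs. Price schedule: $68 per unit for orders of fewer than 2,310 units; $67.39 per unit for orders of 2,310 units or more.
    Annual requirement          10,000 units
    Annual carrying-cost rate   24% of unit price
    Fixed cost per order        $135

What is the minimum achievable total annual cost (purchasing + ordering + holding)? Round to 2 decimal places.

H₁ = 24%×$68 = $16.3200;  H₂ = 24%×$67.39 = $16.1736
EOQ₁ = √(2×10,000×135/16.3200) = 406.74  (< 2,310, feasible at tier 1)
EOQ₂ = √(2×10,000×135/16.1736) = 408.58  (< 2,310 → use Q = 2,310 at tier-2 price)
TC(tier 1 (EOQ₁), Q≈406.7) = $686,638.07
TC(tier 2, Q≈2,310.0) = $693,164.92
Minimum at tier 1 (EOQ₁): $686,638.07

$686,638.07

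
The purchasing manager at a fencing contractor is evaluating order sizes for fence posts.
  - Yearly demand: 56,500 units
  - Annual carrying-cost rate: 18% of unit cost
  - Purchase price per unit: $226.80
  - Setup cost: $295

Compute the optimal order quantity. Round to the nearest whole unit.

Holding cost per unit per year: H = 18% × $226.8 = $40.8240
EOQ = √(2DS/H) = √(2 × 56,500 × 295 / 40.824)
    = √(816,553.99) ≈ 903.63

904 units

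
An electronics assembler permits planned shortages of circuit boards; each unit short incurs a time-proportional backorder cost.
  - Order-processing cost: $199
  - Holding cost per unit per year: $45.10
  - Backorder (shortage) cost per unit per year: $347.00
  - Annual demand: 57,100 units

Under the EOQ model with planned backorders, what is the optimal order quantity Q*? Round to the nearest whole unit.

Basic EOQ = √(2·57,100·199/45.1) = 709.858
Backorder adjustment √((H+b)/b) = √((45.1+347)/347) = 1.0630
Q* = 709.858 × 1.0630 ≈ 754.58

755 units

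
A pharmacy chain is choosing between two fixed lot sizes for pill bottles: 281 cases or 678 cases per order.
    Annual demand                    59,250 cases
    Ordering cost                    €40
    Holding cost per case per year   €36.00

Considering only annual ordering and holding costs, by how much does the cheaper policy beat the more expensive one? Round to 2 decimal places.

For each Q, cost = (D/Q)·S + (Q/2)·H.
TC(281) = (59,250/281)×40 + (281/2)×36 = €13,492.16
TC(678) = (59,250/678)×40 + (678/2)×36 = €15,699.58
Lots of 281 are cheaper by €2,207.41.

€2,207.41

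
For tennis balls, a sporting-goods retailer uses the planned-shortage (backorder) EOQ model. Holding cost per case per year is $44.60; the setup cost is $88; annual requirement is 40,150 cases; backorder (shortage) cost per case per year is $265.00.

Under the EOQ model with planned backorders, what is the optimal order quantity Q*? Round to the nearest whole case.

Basic EOQ = √(2·40,150·88/44.6) = 398.045
Backorder adjustment √((H+b)/b) = √((44.6+265)/265) = 1.0809
Q* = 398.045 × 1.0809 ≈ 430.24

430 cases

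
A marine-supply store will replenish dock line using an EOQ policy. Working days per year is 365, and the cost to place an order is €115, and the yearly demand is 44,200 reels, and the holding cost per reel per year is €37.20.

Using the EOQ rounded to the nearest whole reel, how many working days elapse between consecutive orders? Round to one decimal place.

4.3 days

EOQ = √(2DS/H) = √(2 × 44,200 × 115 / 37.2)
    = √(273,279.57) ≈ 522.76 → Q = 523 reels
Days between orders = 365 / (D/Q) = 365 / 84.512 ≈ 4.319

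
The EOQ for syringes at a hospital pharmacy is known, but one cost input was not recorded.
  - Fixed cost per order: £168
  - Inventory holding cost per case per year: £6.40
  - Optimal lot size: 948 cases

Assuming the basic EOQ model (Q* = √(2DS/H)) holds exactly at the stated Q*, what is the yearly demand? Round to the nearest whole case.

17,118 cases per year

EOQ relation: Q² = 2DS/H, so rearrange for the unknown.
D = Q²H / (2S) = 948² × 6.4 / (2 × 168) = 17,118.17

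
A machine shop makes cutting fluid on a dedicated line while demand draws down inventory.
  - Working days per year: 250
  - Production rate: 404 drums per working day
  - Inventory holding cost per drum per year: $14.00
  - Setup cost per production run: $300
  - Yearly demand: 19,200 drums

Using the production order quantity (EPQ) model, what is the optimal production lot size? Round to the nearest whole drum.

Daily demand d = 19,200/250 = 76.800; p = 404; 1 − d/p = 0.80990
EPQ = √(2DS / (H(1 − d/p)))
    = √(2 × 19,200 × 300 / (14 × 0.80990)) ≈ 1,007.97

1,008 drums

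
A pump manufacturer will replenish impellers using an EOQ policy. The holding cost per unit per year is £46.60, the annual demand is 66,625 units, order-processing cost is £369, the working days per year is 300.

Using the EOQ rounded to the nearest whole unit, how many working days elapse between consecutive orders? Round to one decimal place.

4.6 days

2DS/H = 2·66,625·369/46.6 = 1,055,134.12
EOQ = √1,055,134.12 ≈ 1,027.20 → Q = 1,027 units
Days between orders = 300 / (D/Q) = 300 / 64.873 ≈ 4.624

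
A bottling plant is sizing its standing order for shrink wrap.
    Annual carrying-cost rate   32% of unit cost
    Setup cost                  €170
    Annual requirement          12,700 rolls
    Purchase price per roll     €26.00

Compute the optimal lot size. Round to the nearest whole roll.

720 rolls

H = i·C = 0.32 × €26 = €8.3200 per roll-year
Q* = √(2·D·S / H) = √(2·12,700·170 / 8.32) = √518,990.4 ≈ 720.41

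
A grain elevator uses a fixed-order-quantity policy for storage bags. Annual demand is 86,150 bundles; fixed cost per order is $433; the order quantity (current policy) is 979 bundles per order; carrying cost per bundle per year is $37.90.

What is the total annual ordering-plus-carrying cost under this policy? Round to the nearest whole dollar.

$56,655

Orders/yr = 86,150/979 = 87.998; ordering cost = 87.998 × $433 = $38,103.12
Average inventory = 979/2 = 489.5; holding cost = 489.5 × $37.9 = $18,552.05
Total = $38,103.12 + $18,552.05 = $56,655.17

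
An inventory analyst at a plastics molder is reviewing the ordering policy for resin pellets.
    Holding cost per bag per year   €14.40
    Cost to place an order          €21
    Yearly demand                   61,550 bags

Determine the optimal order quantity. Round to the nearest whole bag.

424 bags

Q* = √(2·D·S / H) = √(2·61,550·21 / 14.4) = √179,520.8 ≈ 423.70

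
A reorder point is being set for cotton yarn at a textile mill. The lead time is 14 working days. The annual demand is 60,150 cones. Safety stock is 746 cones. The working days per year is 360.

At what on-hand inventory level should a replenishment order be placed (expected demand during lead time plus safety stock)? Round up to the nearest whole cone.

Daily demand d = 60,150 / 360 = 167.083 cones/day
Demand during lead time = 167.083 × 14 = 2,339.17
Reorder point = 2,339.17 + 746 = 3,085.17 → round up

3,086 cones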